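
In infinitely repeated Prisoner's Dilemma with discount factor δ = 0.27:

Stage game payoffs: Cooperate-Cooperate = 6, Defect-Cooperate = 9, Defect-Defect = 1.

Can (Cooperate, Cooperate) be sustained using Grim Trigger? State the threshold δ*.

δ* = 0.375; since δ = 0.27 < 0.375, cooperation cannot be sustained

Work:
For Grim Trigger:
Cooperate forever: 6/(1-δ)
Defect then punished: 9 + 1·δ/(1-δ)
Need: 6/(1-δ) ≥ 9 + 1·δ/(1-δ)
Solving: δ ≥ (T-R)/(T-P) = (9-6)/(9-1) = 0.375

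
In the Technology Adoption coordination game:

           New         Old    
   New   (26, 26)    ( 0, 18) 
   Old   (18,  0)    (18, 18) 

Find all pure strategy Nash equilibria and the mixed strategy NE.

Pure NE: (New, New) and (Old, Old); Mixed NE: p = 0.6923, q = 0.6923

Work:
Check pure NE:
(New, New): (26, 26) - no unilateral deviation beneficial
(Old, Old): (18, 18) - no unilateral deviation beneficial
Mixed NE: P1 plays New with p = 0.6923, P2 plays New with q = 0.6923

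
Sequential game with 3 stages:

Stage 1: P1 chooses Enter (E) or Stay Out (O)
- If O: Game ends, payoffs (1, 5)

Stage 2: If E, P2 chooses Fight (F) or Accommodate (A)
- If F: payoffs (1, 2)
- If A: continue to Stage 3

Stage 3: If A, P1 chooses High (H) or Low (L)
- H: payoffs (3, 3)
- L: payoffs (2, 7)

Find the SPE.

SPE: (E, A, H); Outcome (3, 3)

Work:
Stage 3: P1 chooses H (3 vs 2)
Stage 2: P2: F->2, A->3 (anticipating H). Choose A
Stage 1: P1: O->1, E->3 (anticipating A, H). Choose E
SPE path: E -> A -> H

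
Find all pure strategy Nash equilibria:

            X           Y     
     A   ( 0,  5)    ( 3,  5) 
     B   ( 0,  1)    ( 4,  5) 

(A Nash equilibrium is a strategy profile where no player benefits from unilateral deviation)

Nash equilibrium: (A, X), (B, Y)

Work:
Best responses:
  P1 vs X: payoffs [0, 0] → best response A/B (payoff 0)
  P1 vs Y: payoffs [3, 4] → best response B (payoff 4)
  P2 vs A: payoffs [5, 5] → best response X/Y (payoff 5)
  P2 vs B: payoffs [1, 5] → best response Y (payoff 5)
Mutual best responses: (A,X), (B,Y) → Nash equilibria.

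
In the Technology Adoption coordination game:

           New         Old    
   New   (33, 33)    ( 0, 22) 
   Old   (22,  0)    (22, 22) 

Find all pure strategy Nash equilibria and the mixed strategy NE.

Pure NE: (New, New) and (Old, Old); Mixed NE: p = 0.6667, q = 0.6667

Work:
Check pure NE:
(New, New): (33, 33) - no unilateral deviation beneficial
(Old, Old): (22, 22) - no unilateral deviation beneficial
Mixed NE: P1 plays New with p = 0.6667, P2 plays New with q = 0.6667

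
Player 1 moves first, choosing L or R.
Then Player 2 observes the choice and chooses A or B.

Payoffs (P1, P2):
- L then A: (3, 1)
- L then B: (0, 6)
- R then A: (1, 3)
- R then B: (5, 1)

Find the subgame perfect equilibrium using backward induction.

P1 plays R, P2 plays B after L and A after R; Payoff (1, 3)

Work:
Backward induction:
After L: P2 chooses B → P1 gets 0
After R: P2 chooses A → P1 gets 1
P1 chooses R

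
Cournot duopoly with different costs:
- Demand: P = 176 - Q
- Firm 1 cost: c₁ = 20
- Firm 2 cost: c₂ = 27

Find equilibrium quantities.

q₁* = 54.33, q₂* = 47.33

Work:
Reaction: q₁ = (176 - 20 - q₂)/2
Reaction: q₂ = (176 - 27 - q₁)/2
Solve simultaneously:
q₁* = (176 - 2×20 + 27)/3 = 54.33
q₂* = (176 - 2×27 + 20)/3 = 47.33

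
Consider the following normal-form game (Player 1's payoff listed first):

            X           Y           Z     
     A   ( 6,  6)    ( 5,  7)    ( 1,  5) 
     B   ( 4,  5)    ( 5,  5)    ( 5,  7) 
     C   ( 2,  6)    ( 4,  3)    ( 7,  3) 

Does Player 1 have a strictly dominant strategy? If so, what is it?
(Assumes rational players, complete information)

No strictly dominant strategy exists for Player 1

Work:
A strategy strictly dominates another if it gives a strictly higher payoff against every opponent action. Compare each pair of P1's strategies column-by-column:
  A vs B: [6 vs 4, 5 vs 5, 1 vs 5] → A does not strictly dominate B (column Y: 5 ≤ 5)
  A vs C: [6 vs 2, 5 vs 4, 1 vs 7] → A does not strictly dominate C (column Z: 1 ≤ 7)
  B vs A: [4 vs 6, 5 vs 5, 5 vs 1] → B does not strictly dominate A (column X: 4 ≤ 6)
  B vs C: [4 vs 2, 5 vs 4, 5 vs 7] → B does not strictly dominate C (column Z: 5 ≤ 7)
  C vs A: [2 vs 6, 4 vs 5, 7 vs 1] → C does not strictly dominate A (column X: 2 ≤ 6)
  C vs B: [2 vs 4, 4 vs 5, 7 vs 5] → C does not strictly dominate B (column X: 2 ≤ 4)
No single strategy strictly dominates all others → no strictly dominant strategy.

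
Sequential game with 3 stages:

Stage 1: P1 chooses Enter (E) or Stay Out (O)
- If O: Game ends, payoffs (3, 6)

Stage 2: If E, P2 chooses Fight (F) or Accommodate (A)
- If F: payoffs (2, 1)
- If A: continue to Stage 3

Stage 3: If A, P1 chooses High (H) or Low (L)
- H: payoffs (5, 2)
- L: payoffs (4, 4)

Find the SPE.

SPE: (E, A, H); Outcome (5, 2)

Work:
Stage 3: P1 chooses H (5 vs 4)
Stage 2: P2: F->1, A->2 (anticipating H). Choose A
Stage 1: P1: O->3, E->5 (anticipating A, H). Choose E
SPE path: E -> A -> H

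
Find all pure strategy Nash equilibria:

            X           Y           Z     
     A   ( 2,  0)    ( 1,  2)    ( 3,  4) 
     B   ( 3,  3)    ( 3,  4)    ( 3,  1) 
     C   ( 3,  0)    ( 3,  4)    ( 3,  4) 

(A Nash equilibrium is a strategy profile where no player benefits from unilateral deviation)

Nash equilibrium: (A, Z), (B, Y), (C, Y), (C, Z)

Work:
Best responses:
  P1 vs X: payoffs [2, 3, 3] → best response B/C (payoff 3)
  P1 vs Y: payoffs [1, 3, 3] → best response B/C (payoff 3)
  P1 vs Z: payoffs [3, 3, 3] → best response A/B/C (payoff 3)
  P2 vs A: payoffs [0, 2, 4] → best response Z (payoff 4)
  P2 vs B: payoffs [3, 4, 1] → best response Y (payoff 4)
  P2 vs C: payoffs [0, 4, 4] → best response Y/Z (payoff 4)
Mutual best responses: (A,Z), (B,Y), (C,Y), (C,Z) → Nash equilibria.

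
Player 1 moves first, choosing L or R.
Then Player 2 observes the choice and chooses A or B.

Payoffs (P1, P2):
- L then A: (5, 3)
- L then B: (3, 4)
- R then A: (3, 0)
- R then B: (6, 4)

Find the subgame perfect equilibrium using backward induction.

P1 plays R, P2 plays B after L and B after R; Payoff (6, 4)

Work:
Backward induction:
After L: P2 chooses B → P1 gets 3
After R: P2 chooses B → P1 gets 6
P1 chooses R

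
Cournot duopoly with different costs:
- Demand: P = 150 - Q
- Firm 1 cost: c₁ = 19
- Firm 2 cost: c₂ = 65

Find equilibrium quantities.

q₁* = 59.0, q₂* = 13.0

Work:
Reaction: q₁ = (150 - 19 - q₂)/2
Reaction: q₂ = (150 - 65 - q₁)/2
Solve simultaneously:
q₁* = (150 - 2×19 + 65)/3 = 59.0
q₂* = (150 - 2×65 + 19)/3 = 13.0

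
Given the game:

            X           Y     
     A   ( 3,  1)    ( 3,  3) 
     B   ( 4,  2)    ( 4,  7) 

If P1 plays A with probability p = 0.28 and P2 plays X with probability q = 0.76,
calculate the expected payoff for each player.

E[P1] = 3.72, E[P2] = 2.7184

Work:
E[P1] = p·q·π₁(A,X) + p·(1-q)·π₁(A,Y) + (1-p)·q·π₁(B,X) + (1-p)·(1-q)·π₁(B,Y)
= 0.28·0.76·3 + 0.28·0.24·3 + 0.72·0.76·4 + 0.72·0.24·4
= 3.72

E[P2] = 2.7184 (similar calculation)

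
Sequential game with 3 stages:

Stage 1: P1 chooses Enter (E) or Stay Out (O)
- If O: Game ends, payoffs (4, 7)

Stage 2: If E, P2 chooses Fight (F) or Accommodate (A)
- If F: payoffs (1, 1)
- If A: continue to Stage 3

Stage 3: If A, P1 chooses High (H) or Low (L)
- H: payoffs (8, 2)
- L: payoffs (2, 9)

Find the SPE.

SPE: (E, A, H); Outcome (8, 2)

Work:
Stage 3: P1 chooses H (8 vs 2)
Stage 2: P2: F->1, A->2 (anticipating H). Choose A
Stage 1: P1: O->4, E->8 (anticipating A, H). Choose E
SPE path: E -> A -> H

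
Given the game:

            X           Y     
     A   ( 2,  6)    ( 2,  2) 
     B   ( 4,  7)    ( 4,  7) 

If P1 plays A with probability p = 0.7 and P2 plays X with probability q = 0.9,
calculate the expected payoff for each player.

E[P1] = 2.6, E[P2] = 6.02

Work:
E[P1] = p·q·π₁(A,X) + p·(1-q)·π₁(A,Y) + (1-p)·q·π₁(B,X) + (1-p)·(1-q)·π₁(B,Y)
= 0.7·0.9·2 + 0.7·0.1·2 + 0.3·0.9·4 + 0.3·0.1·4
= 2.6

E[P2] = 6.02 (similar calculation)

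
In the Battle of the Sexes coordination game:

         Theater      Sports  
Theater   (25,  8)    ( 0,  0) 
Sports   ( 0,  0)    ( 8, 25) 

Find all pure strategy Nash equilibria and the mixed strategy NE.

Pure NE: (Theater, Theater) and (Sports, Sports); Mixed NE: p = 0.7576, q = 0.2424

Work:
Check pure NE:
(Theater, Theater): (25, 8) - no unilateral deviation beneficial
(Sports, Sports): (8, 25) - no unilateral deviation beneficial
Mixed NE: P1 plays Theater with p = 0.7576, P2 plays Theater with q = 0.2424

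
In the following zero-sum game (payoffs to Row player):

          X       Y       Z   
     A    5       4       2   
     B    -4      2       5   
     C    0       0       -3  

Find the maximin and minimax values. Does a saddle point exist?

Maximin = 2, Minimax = 4, Saddle: False

Work:
Row minimums: [2, -4, -3] → maximin = 2
Column maximums: [5, 4, 5] → minimax = 4
No saddle point (maximin ≠ minimax). Mixed strategy needed.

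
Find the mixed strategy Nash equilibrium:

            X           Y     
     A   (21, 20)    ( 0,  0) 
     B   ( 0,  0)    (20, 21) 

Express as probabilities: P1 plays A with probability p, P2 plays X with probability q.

p = 0.5122, q = 0.4878

Work:
Find probabilities that make opponent indifferent:
P2 chooses q to make P1 indifferent between A and B
P1 chooses p to make P2 indifferent between X and Y
Mixed NE: P1 plays (A: 0.5122, B: 0.4878), P2 plays (X: 0.4878, Y: 0.5122)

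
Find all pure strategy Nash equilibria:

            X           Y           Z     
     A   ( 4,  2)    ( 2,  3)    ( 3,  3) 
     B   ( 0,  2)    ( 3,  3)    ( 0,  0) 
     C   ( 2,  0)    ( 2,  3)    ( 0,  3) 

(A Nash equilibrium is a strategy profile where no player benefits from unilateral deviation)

Nash equilibrium: (A, Z), (B, Y)

Work:
Best responses:
  P1 vs X: payoffs [4, 0, 2] → best response A (payoff 4)
  P1 vs Y: payoffs [2, 3, 2] → best response B (payoff 3)
  P1 vs Z: payoffs [3, 0, 0] → best response A (payoff 3)
  P2 vs A: payoffs [2, 3, 3] → best response Y/Z (payoff 3)
  P2 vs B: payoffs [2, 3, 0] → best response Y (payoff 3)
  P2 vs C: payoffs [0, 3, 3] → best response Y/Z (payoff 3)
Mutual best responses: (A,Z), (B,Y) → Nash equilibria.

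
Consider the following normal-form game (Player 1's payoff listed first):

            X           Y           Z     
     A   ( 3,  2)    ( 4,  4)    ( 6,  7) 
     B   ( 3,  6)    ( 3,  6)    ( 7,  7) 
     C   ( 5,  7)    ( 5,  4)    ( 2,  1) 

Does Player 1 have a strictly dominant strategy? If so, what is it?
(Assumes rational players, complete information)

No strictly dominant strategy exists for Player 1

Work:
A strategy strictly dominates another if it gives a strictly higher payoff against every opponent action. Compare each pair of P1's strategies column-by-column:
  A vs B: [3 vs 3, 4 vs 3, 6 vs 7] → A does not strictly dominate B (column X: 3 ≤ 3)
  A vs C: [3 vs 5, 4 vs 5, 6 vs 2] → A does not strictly dominate C (column X: 3 ≤ 5)
  B vs A: [3 vs 3, 3 vs 4, 7 vs 6] → B does not strictly dominate A (column X: 3 ≤ 3)
  B vs C: [3 vs 5, 3 vs 5, 7 vs 2] → B does not strictly dominate C (column X: 3 ≤ 5)
  C vs A: [5 vs 3, 5 vs 4, 2 vs 6] → C does not strictly dominate A (column Z: 2 ≤ 6)
  C vs B: [5 vs 3, 5 vs 3, 2 vs 7] → C does not strictly dominate B (column Z: 2 ≤ 7)
No single strategy strictly dominates all others → no strictly dominant strategy.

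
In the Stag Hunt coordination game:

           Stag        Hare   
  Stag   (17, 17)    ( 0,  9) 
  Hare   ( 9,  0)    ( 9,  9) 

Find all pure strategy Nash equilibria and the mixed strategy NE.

Pure NE: (Stag, Stag) and (Hare, Hare); Mixed NE: p = 0.5294, q = 0.5294

Work:
Check pure NE:
(Stag, Stag): (17, 17) - no unilateral deviation beneficial
(Hare, Hare): (9, 9) - no unilateral deviation beneficial
Mixed NE: P1 plays Stag with p = 0.5294, P2 plays Stag with q = 0.5294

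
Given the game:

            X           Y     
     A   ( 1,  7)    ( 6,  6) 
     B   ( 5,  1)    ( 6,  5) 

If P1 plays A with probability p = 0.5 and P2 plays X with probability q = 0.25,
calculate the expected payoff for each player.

E[P1] = 5.25, E[P2] = 5.125

Work:
E[P1] = p·q·π₁(A,X) + p·(1-q)·π₁(A,Y) + (1-p)·q·π₁(B,X) + (1-p)·(1-q)·π₁(B,Y)
= 0.5·0.25·1 + 0.5·0.75·6 + 0.5·0.25·5 + 0.5·0.75·6
= 5.25

E[P2] = 5.125 (similar calculation)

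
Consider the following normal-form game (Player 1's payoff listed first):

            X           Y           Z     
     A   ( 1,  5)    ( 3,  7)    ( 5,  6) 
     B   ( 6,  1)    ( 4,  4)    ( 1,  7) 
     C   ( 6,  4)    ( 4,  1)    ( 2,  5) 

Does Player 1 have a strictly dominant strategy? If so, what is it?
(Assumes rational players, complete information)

No strictly dominant strategy exists for Player 1

Work:
A strategy strictly dominates another if it gives a strictly higher payoff against every opponent action. Compare each pair of P1's strategies column-by-column:
  A vs B: [1 vs 6, 3 vs 4, 5 vs 1] → A does not strictly dominate B (column X: 1 ≤ 6)
  A vs C: [1 vs 6, 3 vs 4, 5 vs 2] → A does not strictly dominate C (column X: 1 ≤ 6)
  B vs A: [6 vs 1, 4 vs 3, 1 vs 5] → B does not strictly dominate A (column Z: 1 ≤ 5)
  B vs C: [6 vs 6, 4 vs 4, 1 vs 2] → B does not strictly dominate C (column X: 6 ≤ 6)
  C vs A: [6 vs 1, 4 vs 3, 2 vs 5] → C does not strictly dominate A (column Z: 2 ≤ 5)
  C vs B: [6 vs 6, 4 vs 4, 2 vs 1] → C does not strictly dominate B (column X: 6 ≤ 6)
No single strategy strictly dominates all others → no strictly dominant strategy.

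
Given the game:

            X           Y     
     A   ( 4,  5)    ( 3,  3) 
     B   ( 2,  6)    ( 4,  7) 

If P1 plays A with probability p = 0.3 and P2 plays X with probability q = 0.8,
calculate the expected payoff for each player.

E[P1] = 2.82, E[P2] = 5.72

Work:
E[P1] = p·q·π₁(A,X) + p·(1-q)·π₁(A,Y) + (1-p)·q·π₁(B,X) + (1-p)·(1-q)·π₁(B,Y)
= 0.3·0.8·4 + 0.3·0.2·3 + 0.7·0.8·2 + 0.7·0.2·4
= 2.82

E[P2] = 5.72 (similar calculation)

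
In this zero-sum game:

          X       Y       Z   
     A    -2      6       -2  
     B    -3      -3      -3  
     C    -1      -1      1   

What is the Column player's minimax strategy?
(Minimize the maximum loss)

Column should play X, value = -1

Work:
Column player minimizes Row's maximum payoff:
Column X: max payoff to Row = -1
Column Y: max payoff to Row = 6
Column Z: max payoff to Row = 1
Minimum is -1, achieved by column X.
Minimax strategy: X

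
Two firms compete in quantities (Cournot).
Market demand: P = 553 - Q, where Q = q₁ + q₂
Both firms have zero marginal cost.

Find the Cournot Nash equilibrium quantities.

q₁* = q₂* = 184.33; P* = 184.33

Work:
Profit: π_i = P·q_i = (a - q_i - q_j)·q_i
FOC: ∂π_i/∂q_i = a - 2q_i - q_j = 0
Reaction function: q_i = (553 - q_j)/2
Symmetry: q* = 553/3 = 184.33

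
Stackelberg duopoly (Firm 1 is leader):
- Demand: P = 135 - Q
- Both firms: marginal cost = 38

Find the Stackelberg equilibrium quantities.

q₁* (leader) = 48.5, q₂* (follower) = 24.25

Work:
Follower's reaction: q₂ = (a - c - q₁)/2
Leader substitutes: π₁ = q₁·(a - q₁ - (a-c-q₁)/2 - c)
FOC: q₁* = (135 - 38)/2 = 48.50
Then: q₂* = (135 - 38 - 48.5)/2 = 24.25
Leader has first-mover advantage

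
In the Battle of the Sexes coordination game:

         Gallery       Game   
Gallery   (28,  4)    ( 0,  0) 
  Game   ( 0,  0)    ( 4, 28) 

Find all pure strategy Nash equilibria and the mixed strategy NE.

Pure NE: (Gallery, Gallery) and (Game, Game); Mixed NE: p = 0.875, q = 0.125

Work:
Check pure NE:
(Gallery, Gallery): (28, 4) - no unilateral deviation beneficial
(Game, Game): (4, 28) - no unilateral deviation beneficial
Mixed NE: P1 plays Gallery with p = 0.875, P2 plays Gallery with q = 0.125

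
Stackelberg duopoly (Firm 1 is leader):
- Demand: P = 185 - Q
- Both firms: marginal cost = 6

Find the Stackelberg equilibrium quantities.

q₁* (leader) = 89.5, q₂* (follower) = 44.75

Work:
Follower's reaction: q₂ = (a - c - q₁)/2
Leader substitutes: π₁ = q₁·(a - q₁ - (a-c-q₁)/2 - c)
FOC: q₁* = (185 - 6)/2 = 89.50
Then: q₂* = (185 - 6 - 89.5)/2 = 44.75
Leader has first-mover advantage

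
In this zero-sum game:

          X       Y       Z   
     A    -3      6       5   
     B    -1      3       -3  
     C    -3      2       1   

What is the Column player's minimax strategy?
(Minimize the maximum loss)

Column should play X, value = -1

Work:
Column player minimizes Row's maximum payoff:
Column X: max payoff to Row = -1
Column Y: max payoff to Row = 6
Column Z: max payoff to Row = 5
Minimum is -1, achieved by column X.
Minimax strategy: X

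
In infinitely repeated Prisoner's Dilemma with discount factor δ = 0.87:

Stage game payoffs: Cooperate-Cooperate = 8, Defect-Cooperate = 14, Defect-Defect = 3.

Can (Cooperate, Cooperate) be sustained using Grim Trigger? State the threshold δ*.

δ* = 0.5455; since δ = 0.87 ≥ 0.5455, cooperation can be sustained

Work:
For Grim Trigger:
Cooperate forever: 8/(1-δ)
Defect then punished: 14 + 3·δ/(1-δ)
Need: 8/(1-δ) ≥ 14 + 3·δ/(1-δ)
Solving: δ ≥ (T-R)/(T-P) = (14-8)/(14-3) = 0.5455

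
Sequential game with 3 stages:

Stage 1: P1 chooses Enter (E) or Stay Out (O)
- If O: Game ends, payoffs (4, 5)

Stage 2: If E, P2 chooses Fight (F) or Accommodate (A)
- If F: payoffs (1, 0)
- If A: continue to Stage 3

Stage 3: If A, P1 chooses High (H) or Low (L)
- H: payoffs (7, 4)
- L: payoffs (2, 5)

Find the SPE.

SPE: (E, A, H); Outcome (7, 4)

Work:
Stage 3: P1 chooses H (7 vs 2)
Stage 2: P2: F->0, A->4 (anticipating H). Choose A
Stage 1: P1: O->4, E->7 (anticipating A, H). Choose E
SPE path: E -> A -> H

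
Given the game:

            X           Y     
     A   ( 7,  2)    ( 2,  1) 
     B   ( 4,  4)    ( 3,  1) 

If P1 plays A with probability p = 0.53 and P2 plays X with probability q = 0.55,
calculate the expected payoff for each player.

E[P1] = 4.186, E[P2] = 2.067

Work:
E[P1] = p·q·π₁(A,X) + p·(1-q)·π₁(A,Y) + (1-p)·q·π₁(B,X) + (1-p)·(1-q)·π₁(B,Y)
= 0.53·0.55·7 + 0.53·0.45·2 + 0.47·0.55·4 + 0.47·0.45·3
= 4.186

E[P2] = 2.067 (similar calculation)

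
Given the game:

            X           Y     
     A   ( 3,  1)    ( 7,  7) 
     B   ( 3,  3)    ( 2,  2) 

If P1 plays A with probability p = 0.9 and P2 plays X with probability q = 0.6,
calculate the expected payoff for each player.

E[P1] = 4.4, E[P2] = 3.32

Work:
E[P1] = p·q·π₁(A,X) + p·(1-q)·π₁(A,Y) + (1-p)·q·π₁(B,X) + (1-p)·(1-q)·π₁(B,Y)
= 0.9·0.6·3 + 0.9·0.4·7 + 0.1·0.6·3 + 0.1·0.4·2
= 4.4

E[P2] = 3.32 (similar calculation)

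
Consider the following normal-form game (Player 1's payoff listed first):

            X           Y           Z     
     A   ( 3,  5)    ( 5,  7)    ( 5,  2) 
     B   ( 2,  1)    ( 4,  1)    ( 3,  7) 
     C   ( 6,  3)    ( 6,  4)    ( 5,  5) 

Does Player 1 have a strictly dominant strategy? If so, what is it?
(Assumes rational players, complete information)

No strictly dominant strategy exists for Player 1

Work:
A strategy strictly dominates another if it gives a strictly higher payoff against every opponent action. Compare each pair of P1's strategies column-by-column:
  A vs B: [3 vs 2, 5 vs 4, 5 vs 3] → A strictly dominates B
  A vs C: [3 vs 6, 5 vs 6, 5 vs 5] → A does not strictly dominate C (column X: 3 ≤ 6)
  B vs A: [2 vs 3, 4 vs 5, 3 vs 5] → B does not strictly dominate A (column X: 2 ≤ 3)
  B vs C: [2 vs 6, 4 vs 6, 3 vs 5] → B does not strictly dominate C (column X: 2 ≤ 6)
  C vs A: [6 vs 3, 6 vs 5, 5 vs 5] → C does not strictly dominate A (column Z: 5 ≤ 5)
  C vs B: [6 vs 2, 6 vs 4, 5 vs 3] → C strictly dominates B
No single strategy strictly dominates all others → no strictly dominant strategy.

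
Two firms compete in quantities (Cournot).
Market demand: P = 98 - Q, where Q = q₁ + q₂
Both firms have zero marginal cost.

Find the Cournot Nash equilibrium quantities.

q₁* = q₂* = 32.67; P* = 32.67

Work:
Profit: π_i = P·q_i = (a - q_i - q_j)·q_i
FOC: ∂π_i/∂q_i = a - 2q_i - q_j = 0
Reaction function: q_i = (98 - q_j)/2
Symmetry: q* = 98/3 = 32.67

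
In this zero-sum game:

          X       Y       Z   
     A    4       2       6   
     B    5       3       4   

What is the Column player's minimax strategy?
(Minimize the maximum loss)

Column should play Y, value = 3

Work:
Column player minimizes Row's maximum payoff:
Column X: max payoff to Row = 5
Column Y: max payoff to Row = 3
Column Z: max payoff to Row = 6
Minimum is 3, achieved by column Y.
Minimax strategy: Y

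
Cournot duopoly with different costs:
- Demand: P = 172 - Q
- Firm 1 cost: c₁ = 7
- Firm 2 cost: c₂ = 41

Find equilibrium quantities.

q₁* = 66.33, q₂* = 32.33

Work:
Reaction: q₁ = (172 - 7 - q₂)/2
Reaction: q₂ = (172 - 41 - q₁)/2
Solve simultaneously:
q₁* = (172 - 2×7 + 41)/3 = 66.33
q₂* = (172 - 2×41 + 7)/3 = 32.33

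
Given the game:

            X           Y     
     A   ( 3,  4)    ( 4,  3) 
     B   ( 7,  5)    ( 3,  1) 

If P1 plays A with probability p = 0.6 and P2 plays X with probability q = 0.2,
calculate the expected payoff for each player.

E[P1] = 3.8, E[P2] = 2.64

Work:
E[P1] = p·q·π₁(A,X) + p·(1-q)·π₁(A,Y) + (1-p)·q·π₁(B,X) + (1-p)·(1-q)·π₁(B,Y)
= 0.6·0.2·3 + 0.6·0.8·4 + 0.4·0.2·7 + 0.4·0.8·3
= 3.8

E[P2] = 2.64 (similar calculation)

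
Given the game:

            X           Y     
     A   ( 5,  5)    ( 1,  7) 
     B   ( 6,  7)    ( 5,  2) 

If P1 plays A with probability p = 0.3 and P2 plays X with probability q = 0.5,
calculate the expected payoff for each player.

E[P1] = 4.75, E[P2] = 4.95

Work:
E[P1] = p·q·π₁(A,X) + p·(1-q)·π₁(A,Y) + (1-p)·q·π₁(B,X) + (1-p)·(1-q)·π₁(B,Y)
= 0.3·0.5·5 + 0.3·0.5·1 + 0.7·0.5·6 + 0.7·0.5·5
= 4.75

E[P2] = 4.95 (similar calculation)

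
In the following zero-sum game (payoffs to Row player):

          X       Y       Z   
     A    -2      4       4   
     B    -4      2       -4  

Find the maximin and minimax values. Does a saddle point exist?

Maximin = -2, Minimax = -2, Saddle: True

Work:
Row minimums: [-2, -4] → maximin = -2
Column maximums: [-2, 4, 4] → minimax = -2
Saddle point exists! Game value = -2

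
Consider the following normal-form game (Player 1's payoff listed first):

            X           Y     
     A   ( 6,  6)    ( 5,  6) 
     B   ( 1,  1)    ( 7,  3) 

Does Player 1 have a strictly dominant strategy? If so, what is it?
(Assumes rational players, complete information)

No strictly dominant strategy exists for Player 1

Work:
A strategy strictly dominates another if it gives a strictly higher payoff against every opponent action. Compare each pair of P1's strategies column-by-column:
  A vs B: [6 vs 1, 5 vs 7] → A does not strictly dominate B (column Y: 5 ≤ 7)
  B vs A: [1 vs 6, 7 vs 5] → B does not strictly dominate A (column X: 1 ≤ 6)
No single strategy strictly dominates all others → no strictly dominant strategy.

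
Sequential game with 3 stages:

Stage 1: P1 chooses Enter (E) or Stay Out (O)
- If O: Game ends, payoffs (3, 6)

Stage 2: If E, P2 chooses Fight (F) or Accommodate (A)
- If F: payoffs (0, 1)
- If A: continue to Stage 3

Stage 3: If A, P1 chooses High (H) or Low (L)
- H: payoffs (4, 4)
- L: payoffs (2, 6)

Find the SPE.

SPE: (E, A, H); Outcome (4, 4)

Work:
Stage 3: P1 chooses H (4 vs 2)
Stage 2: P2: F->1, A->4 (anticipating H). Choose A
Stage 1: P1: O->3, E->4 (anticipating A, H). Choose E
SPE path: E -> A -> H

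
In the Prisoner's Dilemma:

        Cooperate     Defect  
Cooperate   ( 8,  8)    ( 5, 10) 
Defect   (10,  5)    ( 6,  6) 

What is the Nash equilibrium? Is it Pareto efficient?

(Defect, Defect) is NE; not Pareto efficient

Work:
Defect dominates Cooperate for both players:
If P2 cooperates: Defect (10) > Cooperate (8)
If P2 defects: Defect (6) > Cooperate (5)
NE: (Defect, Defect) with payoff (6, 6)
But (Cooperate, Cooperate) = (8, 8) Pareto dominates (6, 6)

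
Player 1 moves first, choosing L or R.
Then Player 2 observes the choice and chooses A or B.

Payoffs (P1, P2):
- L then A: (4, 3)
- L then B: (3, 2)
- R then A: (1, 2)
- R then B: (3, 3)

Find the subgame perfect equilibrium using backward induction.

P1 plays L, P2 plays A after L and B after R; Payoff (4, 3)

Work:
Backward induction:
After L: P2 chooses A → P1 gets 4
After R: P2 chooses B → P1 gets 3
P1 chooses L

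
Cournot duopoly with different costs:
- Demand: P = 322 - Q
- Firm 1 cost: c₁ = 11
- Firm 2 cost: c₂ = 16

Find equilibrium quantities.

q₁* = 105.33, q₂* = 100.33

Work:
Reaction: q₁ = (322 - 11 - q₂)/2
Reaction: q₂ = (322 - 16 - q₁)/2
Solve simultaneously:
q₁* = (322 - 2×11 + 16)/3 = 105.33
q₂* = (322 - 2×16 + 11)/3 = 100.33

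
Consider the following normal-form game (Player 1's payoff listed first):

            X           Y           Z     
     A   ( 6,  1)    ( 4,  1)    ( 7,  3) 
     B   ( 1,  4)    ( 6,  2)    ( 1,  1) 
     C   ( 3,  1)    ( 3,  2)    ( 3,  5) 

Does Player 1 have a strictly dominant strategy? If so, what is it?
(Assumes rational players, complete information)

No strictly dominant strategy exists for Player 1

Work:
A strategy strictly dominates another if it gives a strictly higher payoff against every opponent action. Compare each pair of P1's strategies column-by-column:
  A vs B: [6 vs 1, 4 vs 6, 7 vs 1] → A does not strictly dominate B (column Y: 4 ≤ 6)
  A vs C: [6 vs 3, 4 vs 3, 7 vs 3] → A strictly dominates C
  B vs A: [1 vs 6, 6 vs 4, 1 vs 7] → B does not strictly dominate A (column X: 1 ≤ 6)
  B vs C: [1 vs 3, 6 vs 3, 1 vs 3] → B does not strictly dominate C (column X: 1 ≤ 3)
  C vs A: [3 vs 6, 3 vs 4, 3 vs 7] → C does not strictly dominate A (column X: 3 ≤ 6)
  C vs B: [3 vs 1, 3 vs 6, 3 vs 1] → C does not strictly dominate B (column Y: 3 ≤ 6)
No single strategy strictly dominates all others → no strictly dominant strategy.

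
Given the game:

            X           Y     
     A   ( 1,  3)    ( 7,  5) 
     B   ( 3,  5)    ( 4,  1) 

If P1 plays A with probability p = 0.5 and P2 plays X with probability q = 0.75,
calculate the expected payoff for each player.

E[P1] = 2.875, E[P2] = 3.75

Work:
E[P1] = p·q·π₁(A,X) + p·(1-q)·π₁(A,Y) + (1-p)·q·π₁(B,X) + (1-p)·(1-q)·π₁(B,Y)
= 0.5·0.75·1 + 0.5·0.25·7 + 0.5·0.75·3 + 0.5·0.25·4
= 2.875

E[P2] = 3.75 (similar calculation)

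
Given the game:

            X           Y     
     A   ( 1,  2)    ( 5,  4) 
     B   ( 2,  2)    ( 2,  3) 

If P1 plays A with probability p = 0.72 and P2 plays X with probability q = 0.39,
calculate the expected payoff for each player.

E[P1] = 3.0368, E[P2] = 3.0492

Work:
E[P1] = p·q·π₁(A,X) + p·(1-q)·π₁(A,Y) + (1-p)·q·π₁(B,X) + (1-p)·(1-q)·π₁(B,Y)
= 0.72·0.39·1 + 0.72·0.61·5 + 0.28·0.39·2 + 0.28·0.61·2
= 3.0368

E[P2] = 3.0492 (similar calculation)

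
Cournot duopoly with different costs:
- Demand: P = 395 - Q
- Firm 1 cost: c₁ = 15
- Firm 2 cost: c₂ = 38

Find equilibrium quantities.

q₁* = 134.33, q₂* = 111.33

Work:
Reaction: q₁ = (395 - 15 - q₂)/2
Reaction: q₂ = (395 - 38 - q₁)/2
Solve simultaneously:
q₁* = (395 - 2×15 + 38)/3 = 134.33
q₂* = (395 - 2×38 + 15)/3 = 111.33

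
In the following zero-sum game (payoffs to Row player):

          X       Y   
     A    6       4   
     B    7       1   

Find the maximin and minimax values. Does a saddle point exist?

Maximin = 4, Minimax = 4, Saddle: True

Work:
Row minimums: [4, 1] → maximin = 4
Column maximums: [7, 4] → minimax = 4
Saddle point exists! Game value = 4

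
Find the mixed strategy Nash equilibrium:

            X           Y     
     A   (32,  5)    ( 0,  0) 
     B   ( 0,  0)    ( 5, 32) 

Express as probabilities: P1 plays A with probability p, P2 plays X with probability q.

p = 0.8649, q = 0.1351

Work:
Find probabilities that make opponent indifferent:
P2 chooses q to make P1 indifferent between A and B
P1 chooses p to make P2 indifferent between X and Y
Mixed NE: P1 plays (A: 0.8649, B: 0.1351), P2 plays (X: 0.1351, Y: 0.8649)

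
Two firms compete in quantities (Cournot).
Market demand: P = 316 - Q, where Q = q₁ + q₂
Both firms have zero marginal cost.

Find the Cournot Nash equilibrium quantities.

q₁* = q₂* = 105.33; P* = 105.33

Work:
Profit: π_i = P·q_i = (a - q_i - q_j)·q_i
FOC: ∂π_i/∂q_i = a - 2q_i - q_j = 0
Reaction function: q_i = (316 - q_j)/2
Symmetry: q* = 316/3 = 105.33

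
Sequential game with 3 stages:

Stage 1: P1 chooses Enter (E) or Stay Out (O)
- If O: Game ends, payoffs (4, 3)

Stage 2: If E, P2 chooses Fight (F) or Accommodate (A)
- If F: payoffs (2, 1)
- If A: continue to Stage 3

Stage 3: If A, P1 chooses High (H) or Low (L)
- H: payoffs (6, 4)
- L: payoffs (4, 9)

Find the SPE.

SPE: (E, A, H); Outcome (6, 4)

Work:
Stage 3: P1 chooses H (6 vs 4)
Stage 2: P2: F->1, A->4 (anticipating H). Choose A
Stage 1: P1: O->4, E->6 (anticipating A, H). Choose E
SPE path: E -> A -> H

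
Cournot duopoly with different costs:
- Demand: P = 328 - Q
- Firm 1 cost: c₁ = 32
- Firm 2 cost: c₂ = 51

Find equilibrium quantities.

q₁* = 105.0, q₂* = 86.0

Work:
Reaction: q₁ = (328 - 32 - q₂)/2
Reaction: q₂ = (328 - 51 - q₁)/2
Solve simultaneously:
q₁* = (328 - 2×32 + 51)/3 = 105.0
q₂* = (328 - 2×51 + 32)/3 = 86.0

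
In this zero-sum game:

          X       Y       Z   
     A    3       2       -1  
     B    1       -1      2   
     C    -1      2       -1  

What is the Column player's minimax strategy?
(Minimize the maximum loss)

Column should play Y or Z (all achieve the minimum), value = 2

Work:
Column player minimizes Row's maximum payoff:
Column X: max payoff to Row = 3
Column Y: max payoff to Row = 2
Column Z: max payoff to Row = 2
Minimum is 2, achieved by columns Y, Z (tied).
Each of Y or Z is a minimax strategy.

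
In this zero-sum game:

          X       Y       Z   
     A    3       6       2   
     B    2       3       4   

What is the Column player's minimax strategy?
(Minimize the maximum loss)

Column should play X, value = 3

Work:
Column player minimizes Row's maximum payoff:
Column X: max payoff to Row = 3
Column Y: max payoff to Row = 6
Column Z: max payoff to Row = 4
Minimum is 3, achieved by column X.
Minimax strategy: X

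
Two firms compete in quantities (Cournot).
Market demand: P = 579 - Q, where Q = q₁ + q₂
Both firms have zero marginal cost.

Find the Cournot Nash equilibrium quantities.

q₁* = q₂* = 193.0; P* = 193.0

Work:
Profit: π_i = P·q_i = (a - q_i - q_j)·q_i
FOC: ∂π_i/∂q_i = a - 2q_i - q_j = 0
Reaction function: q_i = (579 - q_j)/2
Symmetry: q* = 579/3 = 193.0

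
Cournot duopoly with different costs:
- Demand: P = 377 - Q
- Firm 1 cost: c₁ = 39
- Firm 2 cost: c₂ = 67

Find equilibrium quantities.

q₁* = 122.0, q₂* = 94.0

Work:
Reaction: q₁ = (377 - 39 - q₂)/2
Reaction: q₂ = (377 - 67 - q₁)/2
Solve simultaneously:
q₁* = (377 - 2×39 + 67)/3 = 122.0
q₂* = (377 - 2×67 + 39)/3 = 94.0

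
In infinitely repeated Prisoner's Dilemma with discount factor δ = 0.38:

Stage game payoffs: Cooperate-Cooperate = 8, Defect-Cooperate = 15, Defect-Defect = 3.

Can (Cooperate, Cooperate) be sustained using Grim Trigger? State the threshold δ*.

δ* = 0.5833; since δ = 0.38 < 0.5833, cooperation cannot be sustained

Work:
For Grim Trigger:
Cooperate forever: 8/(1-δ)
Defect then punished: 15 + 3·δ/(1-δ)
Need: 8/(1-δ) ≥ 15 + 3·δ/(1-δ)
Solving: δ ≥ (T-R)/(T-P) = (15-8)/(15-3) = 0.5833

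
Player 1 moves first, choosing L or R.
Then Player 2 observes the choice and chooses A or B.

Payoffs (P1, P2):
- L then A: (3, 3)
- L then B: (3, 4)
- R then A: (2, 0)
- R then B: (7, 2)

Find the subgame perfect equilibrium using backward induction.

P1 plays R, P2 plays B after L and B after R; Payoff (7, 2)

Work:
Backward induction:
After L: P2 chooses B → P1 gets 3
After R: P2 chooses B → P1 gets 7
P1 chooses R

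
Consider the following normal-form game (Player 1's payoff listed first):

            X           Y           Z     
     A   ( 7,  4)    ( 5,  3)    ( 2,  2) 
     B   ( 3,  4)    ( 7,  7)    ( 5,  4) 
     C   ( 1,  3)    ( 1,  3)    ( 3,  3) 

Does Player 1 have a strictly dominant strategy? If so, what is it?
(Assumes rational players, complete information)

No strictly dominant strategy exists for Player 1

Work:
A strategy strictly dominates another if it gives a strictly higher payoff against every opponent action. Compare each pair of P1's strategies column-by-column:
  A vs B: [7 vs 3, 5 vs 7, 2 vs 5] → A does not strictly dominate B (column Y: 5 ≤ 7)
  A vs C: [7 vs 1, 5 vs 1, 2 vs 3] → A does not strictly dominate C (column Z: 2 ≤ 3)
  B vs A: [3 vs 7, 7 vs 5, 5 vs 2] → B does not strictly dominate A (column X: 3 ≤ 7)
  B vs C: [3 vs 1, 7 vs 1, 5 vs 3] → B strictly dominates C
  C vs A: [1 vs 7, 1 vs 5, 3 vs 2] → C does not strictly dominate A (column X: 1 ≤ 7)
  C vs B: [1 vs 3, 1 vs 7, 3 vs 5] → C does not strictly dominate B (column X: 1 ≤ 3)
No single strategy strictly dominates all others → no strictly dominant strategy.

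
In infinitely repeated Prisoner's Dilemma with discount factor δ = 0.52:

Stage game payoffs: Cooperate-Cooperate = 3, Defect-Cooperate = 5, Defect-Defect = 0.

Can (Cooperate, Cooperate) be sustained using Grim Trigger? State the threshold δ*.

δ* = 0.4; since δ = 0.52 ≥ 0.4, cooperation can be sustained

Work:
For Grim Trigger:
Cooperate forever: 3/(1-δ)
Defect then punished: 5 + 0·δ/(1-δ)
Need: 3/(1-δ) ≥ 5 + 0·δ/(1-δ)
Solving: δ ≥ (T-R)/(T-P) = (5-3)/(5-0) = 0.4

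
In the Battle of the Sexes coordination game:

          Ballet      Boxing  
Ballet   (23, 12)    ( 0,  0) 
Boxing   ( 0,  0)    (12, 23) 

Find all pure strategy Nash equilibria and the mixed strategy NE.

Pure NE: (Ballet, Ballet) and (Boxing, Boxing); Mixed NE: p = 0.6571, q = 0.3429

Work:
Check pure NE:
(Ballet, Ballet): (23, 12) - no unilateral deviation beneficial
(Boxing, Boxing): (12, 23) - no unilateral deviation beneficial
Mixed NE: P1 plays Ballet with p = 0.6571, P2 plays Ballet with q = 0.3429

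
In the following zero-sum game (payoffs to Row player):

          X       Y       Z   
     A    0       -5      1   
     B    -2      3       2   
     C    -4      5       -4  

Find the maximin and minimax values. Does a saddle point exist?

Maximin = -2, Minimax = 0, Saddle: False

Work:
Row minimums: [-5, -2, -4] → maximin = -2
Column maximums: [0, 5, 2] → minimax = 0
No saddle point (maximin ≠ minimax). Mixed strategy needed.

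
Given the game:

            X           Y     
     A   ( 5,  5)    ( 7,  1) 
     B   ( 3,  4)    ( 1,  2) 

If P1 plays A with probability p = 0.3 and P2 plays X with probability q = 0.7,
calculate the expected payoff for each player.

E[P1] = 3.36, E[P2] = 3.52

Work:
E[P1] = p·q·π₁(A,X) + p·(1-q)·π₁(A,Y) + (1-p)·q·π₁(B,X) + (1-p)·(1-q)·π₁(B,Y)
= 0.3·0.7·5 + 0.3·0.3·7 + 0.7·0.7·3 + 0.7·0.3·1
= 3.36

E[P2] = 3.52 (similar calculation)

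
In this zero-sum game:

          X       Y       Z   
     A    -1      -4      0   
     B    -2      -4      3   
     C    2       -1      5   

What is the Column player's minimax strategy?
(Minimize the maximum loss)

Column should play Y, value = -1

Work:
Column player minimizes Row's maximum payoff:
Column X: max payoff to Row = 2
Column Y: max payoff to Row = -1
Column Z: max payoff to Row = 5
Minimum is -1, achieved by column Y.
Minimax strategy: Y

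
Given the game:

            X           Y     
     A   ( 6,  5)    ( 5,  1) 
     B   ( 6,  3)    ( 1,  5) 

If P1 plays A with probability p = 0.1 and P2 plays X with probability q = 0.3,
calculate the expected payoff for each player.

E[P1] = 2.78, E[P2] = 4.18

Work:
E[P1] = p·q·π₁(A,X) + p·(1-q)·π₁(A,Y) + (1-p)·q·π₁(B,X) + (1-p)·(1-q)·π₁(B,Y)
= 0.1·0.3·6 + 0.1·0.7·5 + 0.9·0.3·6 + 0.9·0.7·1
= 2.78

E[P2] = 4.18 (similar calculation)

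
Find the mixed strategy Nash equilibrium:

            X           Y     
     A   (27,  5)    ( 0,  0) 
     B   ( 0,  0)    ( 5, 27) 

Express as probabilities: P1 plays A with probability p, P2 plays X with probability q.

p = 0.8438, q = 0.1562

Work:
Find probabilities that make opponent indifferent:
P2 chooses q to make P1 indifferent between A and B
P1 chooses p to make P2 indifferent between X and Y
Mixed NE: P1 plays (A: 0.8438, B: 0.1562), P2 plays (X: 0.1562, Y: 0.8438)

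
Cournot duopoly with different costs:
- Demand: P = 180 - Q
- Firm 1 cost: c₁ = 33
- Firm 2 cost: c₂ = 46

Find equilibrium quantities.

q₁* = 53.33, q₂* = 40.33

Work:
Reaction: q₁ = (180 - 33 - q₂)/2
Reaction: q₂ = (180 - 46 - q₁)/2
Solve simultaneously:
q₁* = (180 - 2×33 + 46)/3 = 53.33
q₂* = (180 - 2×46 + 33)/3 = 40.33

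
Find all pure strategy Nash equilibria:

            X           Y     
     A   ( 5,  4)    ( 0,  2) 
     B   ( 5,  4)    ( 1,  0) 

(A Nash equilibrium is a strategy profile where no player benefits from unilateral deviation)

Nash equilibrium: (A, X), (B, X)

Work:
Best responses:
  P1 vs X: payoffs [5, 5] → best response A/B (payoff 5)
  P1 vs Y: payoffs [0, 1] → best response B (payoff 1)
  P2 vs A: payoffs [4, 2] → best response X (payoff 4)
  P2 vs B: payoffs [4, 0] → best response X (payoff 4)
Mutual best responses: (A,X), (B,X) → Nash equilibria.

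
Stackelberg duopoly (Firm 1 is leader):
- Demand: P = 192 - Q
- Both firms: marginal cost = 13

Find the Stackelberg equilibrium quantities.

q₁* (leader) = 89.5, q₂* (follower) = 44.75

Work:
Follower's reaction: q₂ = (a - c - q₁)/2
Leader substitutes: π₁ = q₁·(a - q₁ - (a-c-q₁)/2 - c)
FOC: q₁* = (192 - 13)/2 = 89.50
Then: q₂* = (192 - 13 - 89.5)/2 = 44.75
Leader has first-mover advantage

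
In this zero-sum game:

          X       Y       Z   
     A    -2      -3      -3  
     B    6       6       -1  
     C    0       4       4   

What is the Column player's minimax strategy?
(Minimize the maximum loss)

Column should play Z, value = 4

Work:
Column player minimizes Row's maximum payoff:
Column X: max payoff to Row = 6
Column Y: max payoff to Row = 6
Column Z: max payoff to Row = 4
Minimum is 4, achieved by column Z.
Minimax strategy: Z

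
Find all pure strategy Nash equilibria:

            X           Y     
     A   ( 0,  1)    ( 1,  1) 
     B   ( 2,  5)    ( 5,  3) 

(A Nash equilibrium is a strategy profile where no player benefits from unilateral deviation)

Nash equilibrium: (B, X)

Work:
Best responses:
  P1 vs X: payoffs [0, 2] → best response B (payoff 2)
  P1 vs Y: payoffs [1, 5] → best response B (payoff 5)
  P2 vs A: payoffs [1, 1] → best response X/Y (payoff 1)
  P2 vs B: payoffs [5, 3] → best response X (payoff 5)
Mutual best responses: (B,X) → Nash equilibria.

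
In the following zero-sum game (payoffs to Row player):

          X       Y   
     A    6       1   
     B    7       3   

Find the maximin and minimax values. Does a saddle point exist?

Maximin = 3, Minimax = 3, Saddle: True

Work:
Row minimums: [1, 3] → maximin = 3
Column maximums: [7, 3] → minimax = 3
Saddle point exists! Game value = 3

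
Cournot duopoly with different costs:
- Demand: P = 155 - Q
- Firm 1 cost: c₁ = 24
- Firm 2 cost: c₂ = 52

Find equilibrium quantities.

q₁* = 53.0, q₂* = 25.0

Work:
Reaction: q₁ = (155 - 24 - q₂)/2
Reaction: q₂ = (155 - 52 - q₁)/2
Solve simultaneously:
q₁* = (155 - 2×24 + 52)/3 = 53.0
q₂* = (155 - 2×52 + 24)/3 = 25.0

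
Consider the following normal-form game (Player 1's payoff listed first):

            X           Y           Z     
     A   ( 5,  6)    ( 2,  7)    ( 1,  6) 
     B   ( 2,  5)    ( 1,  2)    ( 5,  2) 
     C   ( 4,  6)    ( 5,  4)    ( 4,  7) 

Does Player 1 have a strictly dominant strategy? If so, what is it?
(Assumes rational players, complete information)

No strictly dominant strategy exists for Player 1

Work:
A strategy strictly dominates another if it gives a strictly higher payoff against every opponent action. Compare each pair of P1's strategies column-by-column:
  A vs B: [5 vs 2, 2 vs 1, 1 vs 5] → A does not strictly dominate B (column Z: 1 ≤ 5)
  A vs C: [5 vs 4, 2 vs 5, 1 vs 4] → A does not strictly dominate C (column Y: 2 ≤ 5)
  B vs A: [2 vs 5, 1 vs 2, 5 vs 1] → B does not strictly dominate A (column X: 2 ≤ 5)
  B vs C: [2 vs 4, 1 vs 5, 5 vs 4] → B does not strictly dominate C (column X: 2 ≤ 4)
  C vs A: [4 vs 5, 5 vs 2, 4 vs 1] → C does not strictly dominate A (column X: 4 ≤ 5)
  C vs B: [4 vs 2, 5 vs 1, 4 vs 5] → C does not strictly dominate B (column Z: 4 ≤ 5)
No single strategy strictly dominates all others → no strictly dominant strategy.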